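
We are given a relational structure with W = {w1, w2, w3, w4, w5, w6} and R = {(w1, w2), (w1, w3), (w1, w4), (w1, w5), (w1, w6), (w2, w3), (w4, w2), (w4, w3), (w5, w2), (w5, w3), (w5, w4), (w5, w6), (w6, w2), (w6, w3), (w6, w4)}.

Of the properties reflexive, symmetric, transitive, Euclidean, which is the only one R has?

Reflexive: no — w1 is not related to itself.
Symmetric: no — w1 R w2 but not w2 R w1.
Transitive: yes — every two-step R-path is closed by a direct edge.
Euclidean: no — w1 R w2 and w1 R w4, but not w2 R w4.
Only transitive holds.

transitive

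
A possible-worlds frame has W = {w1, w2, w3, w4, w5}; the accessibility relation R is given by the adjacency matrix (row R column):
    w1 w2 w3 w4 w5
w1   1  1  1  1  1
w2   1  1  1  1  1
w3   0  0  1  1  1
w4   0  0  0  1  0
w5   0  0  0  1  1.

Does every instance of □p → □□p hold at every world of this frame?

Yes

The schema 4 characterises exactly the transitive frames.
Transitive: yes — every two-step R-path is closed by a direct edge.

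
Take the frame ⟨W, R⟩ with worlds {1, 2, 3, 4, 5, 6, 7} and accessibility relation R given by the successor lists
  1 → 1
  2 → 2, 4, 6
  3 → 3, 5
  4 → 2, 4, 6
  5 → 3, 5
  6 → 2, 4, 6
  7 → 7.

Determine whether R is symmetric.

Symmetric: yes — every pair in R has its reverse in R.

Yes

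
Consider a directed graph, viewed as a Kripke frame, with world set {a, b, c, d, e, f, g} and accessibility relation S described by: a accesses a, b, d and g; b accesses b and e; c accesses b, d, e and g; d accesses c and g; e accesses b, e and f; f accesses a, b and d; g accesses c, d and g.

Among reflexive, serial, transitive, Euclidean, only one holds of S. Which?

Reflexive: no — c is not related to itself.
Serial: yes — every world has a successor (e.g. a S a).
Transitive: no — a S b and b S e, but not a S e.
Euclidean: no — a S b and a S d, but not b S d.
Only serial holds.

serial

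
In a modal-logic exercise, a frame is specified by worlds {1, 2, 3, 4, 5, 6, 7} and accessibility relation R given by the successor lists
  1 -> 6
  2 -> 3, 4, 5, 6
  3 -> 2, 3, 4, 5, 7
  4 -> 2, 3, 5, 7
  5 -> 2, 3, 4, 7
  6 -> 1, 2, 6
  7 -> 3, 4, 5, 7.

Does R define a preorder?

No

Reflexive: no — 1 is not related to itself.
Transitive: no — 1 R 6 and 6 R 2, but not 1 R 2.
So R is not a preorder.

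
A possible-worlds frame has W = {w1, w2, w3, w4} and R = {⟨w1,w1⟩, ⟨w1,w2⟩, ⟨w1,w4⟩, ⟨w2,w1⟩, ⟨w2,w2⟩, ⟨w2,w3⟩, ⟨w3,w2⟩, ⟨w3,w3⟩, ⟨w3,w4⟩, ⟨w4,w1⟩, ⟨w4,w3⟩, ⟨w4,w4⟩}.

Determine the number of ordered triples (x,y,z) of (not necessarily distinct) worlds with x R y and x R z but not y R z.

8

Enumerating: (w1,w2,w4), (w1,w4,w2), (w2,w1,w3), (w2,w3,w1), (w3,w2,w4), (w3,w4,w2), (w4,w1,w3), (w4,w3,w1).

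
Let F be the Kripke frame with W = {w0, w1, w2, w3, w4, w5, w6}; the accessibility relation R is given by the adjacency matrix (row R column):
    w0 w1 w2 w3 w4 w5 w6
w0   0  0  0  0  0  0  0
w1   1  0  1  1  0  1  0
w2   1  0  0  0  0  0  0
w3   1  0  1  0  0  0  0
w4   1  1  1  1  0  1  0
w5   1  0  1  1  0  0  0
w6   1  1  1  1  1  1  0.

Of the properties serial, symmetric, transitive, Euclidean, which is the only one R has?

transitive

Serial: no — w0 has no R-successor.
Symmetric: no — w1 R w0 but not w0 R w1.
Transitive: yes — every two-step R-path is closed by a direct edge.
Euclidean: no — w1 R w0 and w1 R w2, but not w0 R w2.
Only transitive holds.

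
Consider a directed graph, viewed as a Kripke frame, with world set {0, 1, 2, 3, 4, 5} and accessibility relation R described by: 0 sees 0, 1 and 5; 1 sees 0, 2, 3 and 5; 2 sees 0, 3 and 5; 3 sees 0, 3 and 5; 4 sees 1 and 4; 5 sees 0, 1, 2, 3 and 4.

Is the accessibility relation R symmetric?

Symmetric: no — 1 R 2 but not 2 R 1.

No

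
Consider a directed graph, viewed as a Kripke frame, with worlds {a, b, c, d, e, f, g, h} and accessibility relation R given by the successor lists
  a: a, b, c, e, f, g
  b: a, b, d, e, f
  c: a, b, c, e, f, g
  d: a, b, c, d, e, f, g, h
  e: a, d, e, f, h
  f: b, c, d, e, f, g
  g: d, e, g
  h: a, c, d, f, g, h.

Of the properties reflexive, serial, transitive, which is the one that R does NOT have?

transitive

Reflexive: yes — every world is R-related to itself.
Serial: yes — every world has a successor (e.g. a R a).
Transitive: no — a R b and b R d, but not a R d.
Only transitive fails.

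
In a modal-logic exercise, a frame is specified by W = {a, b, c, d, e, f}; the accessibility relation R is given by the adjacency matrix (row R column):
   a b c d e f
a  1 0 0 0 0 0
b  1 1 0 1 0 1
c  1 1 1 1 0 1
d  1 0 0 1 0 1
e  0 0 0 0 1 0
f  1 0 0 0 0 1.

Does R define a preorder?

Yes

Reflexive: yes — every world is R-related to itself.
Transitive: yes — every two-step R-path is closed by a direct edge.
So R is a preorder.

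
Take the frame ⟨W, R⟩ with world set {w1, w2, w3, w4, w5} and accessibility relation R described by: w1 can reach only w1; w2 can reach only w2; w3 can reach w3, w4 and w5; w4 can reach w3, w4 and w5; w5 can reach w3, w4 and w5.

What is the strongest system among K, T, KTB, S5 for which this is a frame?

Reflexive (axiom T): yes — every world is R-related to itself.
Symmetric (axiom B): yes — every pair in R has its reverse in R.
Euclidean (axiom 5): yes — any two successors of a common world are R-related.
So F validates K, T, KTB, S5. The strongest is S5.

S5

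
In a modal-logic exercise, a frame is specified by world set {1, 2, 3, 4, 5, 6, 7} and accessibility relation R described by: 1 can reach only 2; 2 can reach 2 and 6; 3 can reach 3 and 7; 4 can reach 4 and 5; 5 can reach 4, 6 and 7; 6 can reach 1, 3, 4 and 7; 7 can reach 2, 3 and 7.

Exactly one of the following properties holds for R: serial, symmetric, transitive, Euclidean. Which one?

Serial: yes — every world has a successor (e.g. 1 R 2).
Symmetric: no — 1 R 2 but not 2 R 1.
Transitive: no — 1 R 2 and 2 R 6, but not 1 R 6.
Euclidean: no — 5 R 4 and 5 R 6, but not 4 R 6.
Only serial holds.

serial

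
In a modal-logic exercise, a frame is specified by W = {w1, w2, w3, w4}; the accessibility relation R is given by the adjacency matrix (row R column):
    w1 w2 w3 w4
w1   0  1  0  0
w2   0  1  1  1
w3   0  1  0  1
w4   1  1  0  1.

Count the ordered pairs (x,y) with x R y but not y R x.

3

Enumerating: (w1,w2), (w3,w4), (w4,w1).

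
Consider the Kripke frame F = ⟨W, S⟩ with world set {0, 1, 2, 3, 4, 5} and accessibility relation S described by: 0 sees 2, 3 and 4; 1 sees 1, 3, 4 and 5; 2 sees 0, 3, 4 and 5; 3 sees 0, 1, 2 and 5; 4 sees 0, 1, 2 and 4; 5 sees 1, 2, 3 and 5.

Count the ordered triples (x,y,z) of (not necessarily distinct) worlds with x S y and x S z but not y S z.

35

Enumerating: (0,2,2), (0,3,3), (0,3,4), (0,4,3), (1,3,3), (1,3,4), (1,4,3), (1,4,5), (1,5,4), (2,0,0), (2,0,5), (2,3,3), … and 23 more.
Total: 35.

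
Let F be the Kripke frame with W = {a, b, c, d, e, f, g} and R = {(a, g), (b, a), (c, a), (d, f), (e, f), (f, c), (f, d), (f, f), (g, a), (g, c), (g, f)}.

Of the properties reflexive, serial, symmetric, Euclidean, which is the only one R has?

serial

Reflexive: no — a is not related to itself.
Serial: yes — every world has a successor (e.g. a R g).
Symmetric: no — b R a but not a R b.
Euclidean: no — f R c and f R d, but not c R d.
Only serial holds.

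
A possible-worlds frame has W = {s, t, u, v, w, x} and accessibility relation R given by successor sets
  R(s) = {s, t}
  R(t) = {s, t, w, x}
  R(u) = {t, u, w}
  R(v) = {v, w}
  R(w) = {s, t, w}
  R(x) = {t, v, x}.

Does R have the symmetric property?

No

Symmetric: no — u R t but not t R u.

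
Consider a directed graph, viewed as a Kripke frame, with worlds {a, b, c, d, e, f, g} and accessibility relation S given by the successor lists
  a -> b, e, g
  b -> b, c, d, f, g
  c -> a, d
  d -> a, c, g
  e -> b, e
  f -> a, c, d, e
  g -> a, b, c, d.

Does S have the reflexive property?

Reflexive: no — a is not related to itself.

No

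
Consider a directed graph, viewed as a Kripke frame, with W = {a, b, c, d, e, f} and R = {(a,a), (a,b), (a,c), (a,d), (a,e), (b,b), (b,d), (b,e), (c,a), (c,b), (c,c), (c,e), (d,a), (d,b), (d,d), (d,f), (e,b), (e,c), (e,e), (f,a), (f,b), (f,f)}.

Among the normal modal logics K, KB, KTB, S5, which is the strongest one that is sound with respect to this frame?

Symmetric (axiom B): no — a R b but not b R a.
Reflexive (axiom T): yes — every world is R-related to itself.
Euclidean (axiom 5): no — a R b and a R c, but not b R c.
So F validates K; KB would additionally require R to be symmetric. The strongest is K.

K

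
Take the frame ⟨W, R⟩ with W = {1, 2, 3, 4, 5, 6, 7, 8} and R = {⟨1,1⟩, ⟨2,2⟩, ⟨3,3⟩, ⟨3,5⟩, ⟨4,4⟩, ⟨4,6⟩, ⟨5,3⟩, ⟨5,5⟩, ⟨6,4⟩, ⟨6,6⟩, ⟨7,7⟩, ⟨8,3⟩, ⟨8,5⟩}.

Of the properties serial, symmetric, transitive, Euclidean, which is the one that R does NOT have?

Serial: yes — every world has a successor (e.g. 1 R 1).
Symmetric: no — 8 R 3 but not 3 R 8.
Transitive: yes — every two-step R-path is closed by a direct edge.
Euclidean: yes — any two successors of a common world are R-related.
Only symmetric fails.

symmetric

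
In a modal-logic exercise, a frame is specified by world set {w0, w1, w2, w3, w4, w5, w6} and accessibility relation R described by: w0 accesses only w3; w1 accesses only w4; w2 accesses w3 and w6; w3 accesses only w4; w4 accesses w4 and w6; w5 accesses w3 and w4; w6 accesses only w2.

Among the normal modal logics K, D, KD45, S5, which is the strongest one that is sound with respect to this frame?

Serial (axiom D): yes — every world has a successor (e.g. w0 R w3).
Euclidean (axiom 5): no — w2 R w3 and w2 R w6, but not w3 R w6.
Transitive (axiom 4): no — w0 R w3 and w3 R w4, but not w0 R w4.
Reflexive (axiom T): no — w0 is not related to itself.
So F validates K, D; KD45 would additionally require R to be Euclidean and transitive. The strongest is D.

D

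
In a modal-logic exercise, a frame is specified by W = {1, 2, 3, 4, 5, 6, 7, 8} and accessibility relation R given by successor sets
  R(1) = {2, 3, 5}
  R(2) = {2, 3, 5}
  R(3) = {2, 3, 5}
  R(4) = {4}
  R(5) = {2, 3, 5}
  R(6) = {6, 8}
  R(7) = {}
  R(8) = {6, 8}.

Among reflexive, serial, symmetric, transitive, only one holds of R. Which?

transitive

Reflexive: no — 1 is not related to itself.
Serial: no — 7 has no R-successor.
Symmetric: no — 1 R 2 but not 2 R 1.
Transitive: yes — every two-step R-path is closed by a direct edge.
Only transitive holds.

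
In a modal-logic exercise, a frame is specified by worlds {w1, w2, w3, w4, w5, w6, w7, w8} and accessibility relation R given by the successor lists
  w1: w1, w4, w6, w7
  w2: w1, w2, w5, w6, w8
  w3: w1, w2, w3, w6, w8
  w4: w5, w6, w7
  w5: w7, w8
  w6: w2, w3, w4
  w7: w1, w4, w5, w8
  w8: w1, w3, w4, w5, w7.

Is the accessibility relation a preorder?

Reflexive: no — w4 is not related to itself.
Transitive: no — w1 R w4 and w4 R w5, but not w1 R w5.
So R is not a preorder.

No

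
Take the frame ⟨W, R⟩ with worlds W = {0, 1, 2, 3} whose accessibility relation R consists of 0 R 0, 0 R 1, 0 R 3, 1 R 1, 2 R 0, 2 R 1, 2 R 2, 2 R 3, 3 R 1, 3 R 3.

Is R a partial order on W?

Yes

Reflexive: yes — every world is R-related to itself.
Transitive: yes — every two-step R-path is closed by a direct edge.
Antisymmetric: yes — no distinct pair is related both ways.
So R is a partial order.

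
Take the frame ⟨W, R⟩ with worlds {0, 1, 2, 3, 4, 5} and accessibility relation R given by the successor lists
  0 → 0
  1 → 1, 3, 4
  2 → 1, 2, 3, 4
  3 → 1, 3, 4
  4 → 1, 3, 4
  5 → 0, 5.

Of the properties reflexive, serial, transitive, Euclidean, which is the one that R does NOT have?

Euclidean

Reflexive: yes — every world is R-related to itself.
Serial: yes — every world has a successor (e.g. 0 R 0).
Transitive: yes — every two-step R-path is closed by a direct edge.
Euclidean: no — 2 R 1 and 2 R 2, but not 1 R 2.
Only Euclidean fails.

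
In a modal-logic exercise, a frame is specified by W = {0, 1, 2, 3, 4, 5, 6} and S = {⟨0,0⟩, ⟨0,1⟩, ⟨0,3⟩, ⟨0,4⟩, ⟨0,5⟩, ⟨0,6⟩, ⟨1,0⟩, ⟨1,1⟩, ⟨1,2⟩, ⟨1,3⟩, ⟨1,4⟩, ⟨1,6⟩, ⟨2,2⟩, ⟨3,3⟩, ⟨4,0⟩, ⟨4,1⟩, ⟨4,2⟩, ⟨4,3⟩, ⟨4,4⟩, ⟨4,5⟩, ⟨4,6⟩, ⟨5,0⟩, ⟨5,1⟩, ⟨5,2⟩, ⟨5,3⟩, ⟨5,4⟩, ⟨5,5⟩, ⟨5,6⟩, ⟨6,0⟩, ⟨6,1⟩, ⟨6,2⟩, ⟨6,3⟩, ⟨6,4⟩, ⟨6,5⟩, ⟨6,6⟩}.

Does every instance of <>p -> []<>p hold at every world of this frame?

The schema 5 characterises exactly the Euclidean frames.
Euclidean: no — 0 S 1 and 0 S 5, but not 1 S 5.

No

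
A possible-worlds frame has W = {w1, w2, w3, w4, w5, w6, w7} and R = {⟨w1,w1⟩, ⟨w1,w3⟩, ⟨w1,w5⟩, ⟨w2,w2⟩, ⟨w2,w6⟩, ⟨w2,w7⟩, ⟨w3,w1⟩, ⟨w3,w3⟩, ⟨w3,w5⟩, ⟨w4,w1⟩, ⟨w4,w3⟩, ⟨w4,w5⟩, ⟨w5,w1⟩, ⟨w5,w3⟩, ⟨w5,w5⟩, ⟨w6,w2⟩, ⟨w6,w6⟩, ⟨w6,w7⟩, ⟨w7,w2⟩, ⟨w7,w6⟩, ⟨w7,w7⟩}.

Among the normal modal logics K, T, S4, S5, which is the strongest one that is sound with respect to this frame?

K

Reflexive (axiom T): no — w4 is not related to itself.
Transitive (axiom 4): yes — every two-step R-path is closed by a direct edge.
Euclidean (axiom 5): yes — any two successors of a common world are R-related.
So F validates K; T would additionally require R to be reflexive. The strongest is K.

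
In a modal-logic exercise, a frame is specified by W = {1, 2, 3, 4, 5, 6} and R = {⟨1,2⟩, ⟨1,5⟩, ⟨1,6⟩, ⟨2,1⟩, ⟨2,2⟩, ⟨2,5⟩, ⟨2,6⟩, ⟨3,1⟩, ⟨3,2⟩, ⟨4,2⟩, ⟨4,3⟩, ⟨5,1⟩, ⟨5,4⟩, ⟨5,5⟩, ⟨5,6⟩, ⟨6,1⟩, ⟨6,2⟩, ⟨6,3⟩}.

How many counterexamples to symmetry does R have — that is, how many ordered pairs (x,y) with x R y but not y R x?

Enumerating: (2,5), (3,1), (3,2), (4,2), (4,3), (5,4), (5,6), (6,3).

8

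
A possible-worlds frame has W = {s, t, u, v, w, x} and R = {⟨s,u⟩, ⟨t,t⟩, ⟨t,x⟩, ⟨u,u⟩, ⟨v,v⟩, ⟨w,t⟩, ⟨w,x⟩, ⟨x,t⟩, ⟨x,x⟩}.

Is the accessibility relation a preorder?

No

Reflexive: no — s is not related to itself.
Transitive: yes — every two-step R-path is closed by a direct edge.
So R is not a preorder.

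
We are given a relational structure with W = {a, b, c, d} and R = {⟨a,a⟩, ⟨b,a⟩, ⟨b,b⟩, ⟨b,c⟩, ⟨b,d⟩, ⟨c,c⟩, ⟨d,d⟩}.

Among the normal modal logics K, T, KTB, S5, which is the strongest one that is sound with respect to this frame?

Reflexive (axiom T): yes — every world is R-related to itself.
Symmetric (axiom B): no — b R a but not a R b.
Euclidean (axiom 5): no — b R a and b R c, but not a R c.
So F validates K, T; KTB would additionally require R to be symmetric. The strongest is T.

T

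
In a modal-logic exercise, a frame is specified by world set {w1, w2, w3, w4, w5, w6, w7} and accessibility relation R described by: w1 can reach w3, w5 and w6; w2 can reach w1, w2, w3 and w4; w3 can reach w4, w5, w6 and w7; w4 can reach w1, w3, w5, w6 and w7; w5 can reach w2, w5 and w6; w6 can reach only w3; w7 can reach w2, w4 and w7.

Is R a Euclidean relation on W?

Euclidean: no — w1 R w5 and w1 R w3, but not w5 R w3.

No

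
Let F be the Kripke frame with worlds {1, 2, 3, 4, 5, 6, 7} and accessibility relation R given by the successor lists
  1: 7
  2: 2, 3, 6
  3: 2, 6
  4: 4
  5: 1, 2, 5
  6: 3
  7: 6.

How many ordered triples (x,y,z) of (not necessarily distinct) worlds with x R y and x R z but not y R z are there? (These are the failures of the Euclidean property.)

13

Enumerating: (1,7,7), (2,3,3), (2,6,2), (2,6,6), (3,6,2), (3,6,6), (5,1,1), (5,1,2), (5,1,5), (5,2,1), (5,2,5), (6,3,3), (7,6,6).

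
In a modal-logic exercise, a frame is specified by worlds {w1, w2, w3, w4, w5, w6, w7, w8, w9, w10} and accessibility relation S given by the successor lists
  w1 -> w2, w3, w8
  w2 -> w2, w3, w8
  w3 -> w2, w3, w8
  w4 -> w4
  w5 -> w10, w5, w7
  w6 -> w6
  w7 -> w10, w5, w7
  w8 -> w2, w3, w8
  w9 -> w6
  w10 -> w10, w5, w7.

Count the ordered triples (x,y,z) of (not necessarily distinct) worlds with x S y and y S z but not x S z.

S is transitive; there are no such tuples.

0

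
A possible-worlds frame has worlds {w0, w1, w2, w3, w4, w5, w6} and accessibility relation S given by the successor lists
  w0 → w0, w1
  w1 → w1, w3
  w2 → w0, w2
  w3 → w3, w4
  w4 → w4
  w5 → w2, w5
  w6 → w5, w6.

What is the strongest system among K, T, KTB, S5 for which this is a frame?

Reflexive (axiom T): yes — every world is S-related to itself.
Symmetric (axiom B): no — w0 S w1 but not w1 S w0.
Euclidean (axiom 5): no — w0 S w1 and w0 S w0, but not w1 S w0.
So F validates K, T; KTB would additionally require S to be symmetric. The strongest is T.

T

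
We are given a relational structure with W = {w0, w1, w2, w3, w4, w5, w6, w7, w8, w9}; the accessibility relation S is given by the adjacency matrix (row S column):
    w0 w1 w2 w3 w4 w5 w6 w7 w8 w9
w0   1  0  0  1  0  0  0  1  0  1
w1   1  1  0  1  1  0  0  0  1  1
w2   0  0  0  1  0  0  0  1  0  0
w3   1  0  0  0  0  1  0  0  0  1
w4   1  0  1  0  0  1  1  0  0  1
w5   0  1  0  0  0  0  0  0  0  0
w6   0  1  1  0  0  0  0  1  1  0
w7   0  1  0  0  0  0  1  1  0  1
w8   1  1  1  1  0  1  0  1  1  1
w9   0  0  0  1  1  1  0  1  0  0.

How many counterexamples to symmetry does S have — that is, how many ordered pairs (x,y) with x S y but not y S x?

Enumerating: (w0,w7), (w0,w9), (w1,w0), (w1,w3), (w1,w4), (w1,w9), (w2,w3), (w2,w7), (w3,w5), (w4,w0), (w4,w2), (w4,w5), … and 13 more.
Total: 25.

25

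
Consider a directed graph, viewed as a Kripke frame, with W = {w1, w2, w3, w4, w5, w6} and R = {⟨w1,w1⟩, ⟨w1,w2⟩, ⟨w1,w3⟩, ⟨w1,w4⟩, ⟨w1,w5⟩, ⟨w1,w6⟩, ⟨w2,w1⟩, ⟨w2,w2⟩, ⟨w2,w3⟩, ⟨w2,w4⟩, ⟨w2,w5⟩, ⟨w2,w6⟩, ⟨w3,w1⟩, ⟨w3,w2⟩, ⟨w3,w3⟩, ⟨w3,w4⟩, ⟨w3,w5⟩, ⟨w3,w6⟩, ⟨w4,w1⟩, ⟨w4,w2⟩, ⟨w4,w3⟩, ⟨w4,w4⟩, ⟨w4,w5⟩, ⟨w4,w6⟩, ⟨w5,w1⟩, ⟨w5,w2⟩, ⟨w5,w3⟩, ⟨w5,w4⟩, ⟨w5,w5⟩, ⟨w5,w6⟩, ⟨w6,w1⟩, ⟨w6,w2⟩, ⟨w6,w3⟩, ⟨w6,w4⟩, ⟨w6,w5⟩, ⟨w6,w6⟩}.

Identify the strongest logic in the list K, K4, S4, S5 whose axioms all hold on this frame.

S5

Transitive (axiom 4): yes — every two-step R-path is closed by a direct edge.
Reflexive (axiom T): yes — every world is R-related to itself.
Euclidean (axiom 5): yes — any two successors of a common world are R-related.
So F validates K, K4, S4, S5. The strongest is S5.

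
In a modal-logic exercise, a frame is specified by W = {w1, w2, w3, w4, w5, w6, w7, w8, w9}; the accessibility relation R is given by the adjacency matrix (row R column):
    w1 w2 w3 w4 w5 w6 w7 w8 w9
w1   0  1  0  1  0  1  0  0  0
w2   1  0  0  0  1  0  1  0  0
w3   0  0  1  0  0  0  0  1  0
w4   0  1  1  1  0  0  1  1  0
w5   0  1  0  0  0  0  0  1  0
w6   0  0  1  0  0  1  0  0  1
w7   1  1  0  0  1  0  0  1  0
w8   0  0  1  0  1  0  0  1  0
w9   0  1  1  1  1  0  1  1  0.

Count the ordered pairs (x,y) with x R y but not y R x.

Enumerating: (w1,w4), (w1,w6), (w4,w2), (w4,w3), (w4,w7), (w4,w8), (w6,w3), (w6,w9), (w7,w1), (w7,w5), (w7,w8), (w9,w2), (w9,w3), (w9,w4), (w9,w5), (w9,w7), (w9,w8).

17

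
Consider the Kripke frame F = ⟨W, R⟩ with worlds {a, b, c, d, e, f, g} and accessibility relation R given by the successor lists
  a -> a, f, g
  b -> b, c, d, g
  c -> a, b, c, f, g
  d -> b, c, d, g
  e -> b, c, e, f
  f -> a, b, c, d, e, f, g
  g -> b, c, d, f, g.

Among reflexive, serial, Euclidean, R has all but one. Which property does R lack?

Euclidean

Reflexive: yes — every world is R-related to itself.
Serial: yes — every world has a successor (e.g. a R a).
Euclidean: no — b R c and b R d, but not c R d.
Only Euclidean fails.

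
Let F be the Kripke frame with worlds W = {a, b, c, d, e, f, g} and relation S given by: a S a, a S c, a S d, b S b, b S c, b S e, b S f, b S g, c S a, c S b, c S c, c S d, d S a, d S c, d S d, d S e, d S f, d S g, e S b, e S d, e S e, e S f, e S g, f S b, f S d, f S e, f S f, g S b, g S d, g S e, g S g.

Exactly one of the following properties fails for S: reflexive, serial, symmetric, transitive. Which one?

transitive

Reflexive: yes — every world is S-related to itself.
Serial: yes — every world has a successor (e.g. a S a).
Symmetric: yes — every pair in S has its reverse in S.
Transitive: no — a S c and c S b, but not a S b.
Only transitive fails.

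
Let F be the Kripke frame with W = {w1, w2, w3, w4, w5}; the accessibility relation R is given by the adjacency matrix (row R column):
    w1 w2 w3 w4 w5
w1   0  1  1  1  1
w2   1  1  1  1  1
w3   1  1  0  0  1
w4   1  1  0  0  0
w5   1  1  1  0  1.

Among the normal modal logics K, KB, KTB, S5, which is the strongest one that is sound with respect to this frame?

Symmetric (axiom B): yes — every pair in R has its reverse in R.
Reflexive (axiom T): no — w1 is not related to itself.
Euclidean (axiom 5): no — w1 R w3 and w1 R w4, but not w3 R w4.
So F validates K, KB; KTB would additionally require R to be reflexive. The strongest is KB.

KB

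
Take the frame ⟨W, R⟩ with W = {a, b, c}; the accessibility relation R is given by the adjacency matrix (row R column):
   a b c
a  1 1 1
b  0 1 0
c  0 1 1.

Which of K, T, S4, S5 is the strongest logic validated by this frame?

Reflexive (axiom T): yes — every world is R-related to itself.
Transitive (axiom 4): yes — every two-step R-path is closed by a direct edge.
Euclidean (axiom 5): no — a R b and a R c, but not b R c.
So F validates K, T, S4; S5 would additionally require R to be Euclidean. The strongest is S4.

S4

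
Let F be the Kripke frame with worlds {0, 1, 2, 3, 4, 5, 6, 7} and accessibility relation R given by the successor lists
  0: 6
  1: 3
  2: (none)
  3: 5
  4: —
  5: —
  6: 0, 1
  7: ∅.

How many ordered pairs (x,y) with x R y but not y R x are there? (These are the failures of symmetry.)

Enumerating: (1,3), (3,5), (6,1).

3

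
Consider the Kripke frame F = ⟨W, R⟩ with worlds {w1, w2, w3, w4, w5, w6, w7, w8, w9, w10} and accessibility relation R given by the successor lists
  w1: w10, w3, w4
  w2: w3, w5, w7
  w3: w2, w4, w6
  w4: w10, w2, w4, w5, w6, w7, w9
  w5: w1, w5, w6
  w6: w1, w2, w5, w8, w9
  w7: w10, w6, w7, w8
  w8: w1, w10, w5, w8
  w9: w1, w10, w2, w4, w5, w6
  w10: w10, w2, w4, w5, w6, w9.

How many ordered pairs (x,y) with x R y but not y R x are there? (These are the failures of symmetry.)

27

Enumerating: (w1,w10), (w1,w3), (w1,w4), (w10,w2), (w10,w5), (w10,w6), (w2,w5), (w2,w7), (w3,w4), (w3,w6), (w4,w2), (w4,w5), … and 15 more.
Total: 27.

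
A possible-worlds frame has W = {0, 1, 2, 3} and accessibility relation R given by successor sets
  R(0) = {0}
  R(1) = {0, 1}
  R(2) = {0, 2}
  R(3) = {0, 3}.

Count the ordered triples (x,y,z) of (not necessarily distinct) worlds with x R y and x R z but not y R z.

3

Enumerating: (1,0,1), (2,0,2), (3,0,3).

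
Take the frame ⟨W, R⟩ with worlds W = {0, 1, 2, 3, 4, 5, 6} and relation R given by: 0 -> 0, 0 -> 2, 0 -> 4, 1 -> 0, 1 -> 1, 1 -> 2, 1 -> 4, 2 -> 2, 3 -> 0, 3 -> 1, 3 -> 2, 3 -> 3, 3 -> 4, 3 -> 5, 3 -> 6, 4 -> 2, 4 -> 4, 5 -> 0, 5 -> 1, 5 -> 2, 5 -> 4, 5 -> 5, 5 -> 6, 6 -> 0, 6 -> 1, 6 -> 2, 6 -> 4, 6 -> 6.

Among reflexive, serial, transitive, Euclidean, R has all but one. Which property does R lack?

Euclidean

Reflexive: yes — every world is R-related to itself.
Serial: yes — every world has a successor (e.g. 0 R 0).
Transitive: yes — every two-step R-path is closed by a direct edge.
Euclidean: no — 0 R 2 and 0 R 4, but not 2 R 4.
Only Euclidean fails.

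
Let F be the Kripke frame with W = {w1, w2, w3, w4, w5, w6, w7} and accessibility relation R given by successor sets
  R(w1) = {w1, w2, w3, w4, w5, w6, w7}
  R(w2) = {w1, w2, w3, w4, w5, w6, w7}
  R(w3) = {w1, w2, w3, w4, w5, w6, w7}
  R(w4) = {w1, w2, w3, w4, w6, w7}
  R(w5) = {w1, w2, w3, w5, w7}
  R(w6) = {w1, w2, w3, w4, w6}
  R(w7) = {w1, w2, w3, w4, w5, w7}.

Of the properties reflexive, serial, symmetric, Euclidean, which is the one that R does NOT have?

Euclidean

Reflexive: yes — every world is R-related to itself.
Serial: yes — every world has a successor (e.g. w1 R w1).
Symmetric: yes — every pair in R has its reverse in R.
Euclidean: no — w1 R w4 and w1 R w5, but not w4 R w5.
Only Euclidean fails.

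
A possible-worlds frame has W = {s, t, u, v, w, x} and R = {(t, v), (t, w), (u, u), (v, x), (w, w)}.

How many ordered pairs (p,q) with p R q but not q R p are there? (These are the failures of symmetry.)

3

Enumerating: (t,v), (t,w), (v,x).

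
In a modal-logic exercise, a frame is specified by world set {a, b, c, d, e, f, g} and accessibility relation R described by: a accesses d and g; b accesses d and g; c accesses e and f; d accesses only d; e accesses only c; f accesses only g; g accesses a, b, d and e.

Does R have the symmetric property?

Symmetric: no — a R d but not d R a.

No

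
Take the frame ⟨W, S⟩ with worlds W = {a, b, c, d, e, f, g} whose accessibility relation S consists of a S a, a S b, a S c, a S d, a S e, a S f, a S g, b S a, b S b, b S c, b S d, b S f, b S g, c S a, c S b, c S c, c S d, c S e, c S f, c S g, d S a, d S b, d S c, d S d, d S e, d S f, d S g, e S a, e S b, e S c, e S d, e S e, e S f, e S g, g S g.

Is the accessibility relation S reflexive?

No

Reflexive: no — f is not related to itself.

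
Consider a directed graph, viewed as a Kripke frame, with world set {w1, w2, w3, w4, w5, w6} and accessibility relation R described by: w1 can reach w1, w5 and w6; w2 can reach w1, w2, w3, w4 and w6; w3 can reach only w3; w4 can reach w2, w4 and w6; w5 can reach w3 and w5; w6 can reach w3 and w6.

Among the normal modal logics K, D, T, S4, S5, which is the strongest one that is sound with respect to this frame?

Serial (axiom D): yes — every world has a successor (e.g. w1 R w1).
Reflexive (axiom T): yes — every world is R-related to itself.
Transitive (axiom 4): no — w1 R w5 and w5 R w3, but not w1 R w3.
Euclidean (axiom 5): no — w1 R w5 and w1 R w6, but not w5 R w6.
So F validates K, D, T; S4 would additionally require R to be transitive. The strongest is T.

T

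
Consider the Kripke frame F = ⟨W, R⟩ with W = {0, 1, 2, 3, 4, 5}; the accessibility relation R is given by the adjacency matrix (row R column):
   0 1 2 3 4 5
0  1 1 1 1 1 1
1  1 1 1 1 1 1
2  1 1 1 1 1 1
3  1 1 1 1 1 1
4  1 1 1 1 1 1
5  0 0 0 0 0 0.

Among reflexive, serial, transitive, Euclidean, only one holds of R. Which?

Reflexive: no — 5 is not related to itself.
Serial: no — 5 has no R-successor.
Transitive: yes — every two-step R-path is closed by a direct edge.
Euclidean: no — 0 R 5 and 0 R 1, but not 5 R 1.
Only transitive holds.

transitive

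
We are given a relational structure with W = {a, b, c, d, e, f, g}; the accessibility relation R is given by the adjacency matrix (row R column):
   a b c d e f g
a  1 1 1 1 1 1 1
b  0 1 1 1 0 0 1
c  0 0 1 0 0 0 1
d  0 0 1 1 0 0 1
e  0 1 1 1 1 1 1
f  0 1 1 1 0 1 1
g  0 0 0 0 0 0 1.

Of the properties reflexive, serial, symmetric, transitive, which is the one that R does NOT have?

Reflexive: yes — every world is R-related to itself.
Serial: yes — every world has a successor (e.g. a R a).
Symmetric: no — a R b but not b R a.
Transitive: yes — every two-step R-path is closed by a direct edge.
Only symmetric fails.

symmetric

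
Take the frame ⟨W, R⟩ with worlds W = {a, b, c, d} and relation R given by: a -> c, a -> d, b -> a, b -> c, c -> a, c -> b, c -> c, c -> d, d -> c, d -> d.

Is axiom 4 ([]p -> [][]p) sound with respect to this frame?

Axiom 4 corresponds to the accessibility relation being transitive.
Transitive: no — a R c and c R b, but not a R b.

No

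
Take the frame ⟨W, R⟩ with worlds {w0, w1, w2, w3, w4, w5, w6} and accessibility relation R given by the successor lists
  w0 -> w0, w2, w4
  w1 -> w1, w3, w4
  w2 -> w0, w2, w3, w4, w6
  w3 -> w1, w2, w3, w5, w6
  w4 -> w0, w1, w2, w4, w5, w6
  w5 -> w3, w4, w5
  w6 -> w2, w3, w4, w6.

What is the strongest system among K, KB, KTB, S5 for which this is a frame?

Symmetric (axiom B): yes — every pair in R has its reverse in R.
Reflexive (axiom T): yes — every world is R-related to itself.
Euclidean (axiom 5): no — w1 R w3 and w1 R w4, but not w3 R w4.
So F validates K, KB, KTB; S5 would additionally require R to be Euclidean. The strongest is KTB.

KTB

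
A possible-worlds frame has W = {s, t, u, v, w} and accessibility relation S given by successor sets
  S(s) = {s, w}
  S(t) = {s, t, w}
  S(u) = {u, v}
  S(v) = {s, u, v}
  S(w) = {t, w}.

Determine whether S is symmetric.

No

Symmetric: no — s S w but not w S s.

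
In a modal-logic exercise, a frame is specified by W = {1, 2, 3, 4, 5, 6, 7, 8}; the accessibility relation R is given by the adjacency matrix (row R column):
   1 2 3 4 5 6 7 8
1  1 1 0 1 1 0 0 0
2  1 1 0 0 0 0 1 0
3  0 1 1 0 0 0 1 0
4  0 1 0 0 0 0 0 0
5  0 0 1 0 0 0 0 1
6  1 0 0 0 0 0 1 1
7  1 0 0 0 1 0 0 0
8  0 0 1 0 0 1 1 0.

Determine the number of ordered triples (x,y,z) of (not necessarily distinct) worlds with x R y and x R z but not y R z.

32

Enumerating: (1,2,4), (1,2,5), (1,4,1), (1,4,4), (1,4,5), (1,5,1), (1,5,2), (1,5,4), (1,5,5), (2,1,7), (2,7,2), (2,7,7), … and 20 more.
Total: 32.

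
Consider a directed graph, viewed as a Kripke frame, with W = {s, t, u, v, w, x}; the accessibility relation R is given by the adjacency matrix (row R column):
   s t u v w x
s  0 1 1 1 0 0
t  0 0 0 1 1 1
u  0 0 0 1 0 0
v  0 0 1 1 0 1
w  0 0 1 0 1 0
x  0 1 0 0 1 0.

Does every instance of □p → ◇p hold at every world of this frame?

Yes

Axiom D corresponds to the accessibility relation being serial.
Serial: yes — every world has a successor (e.g. s R t).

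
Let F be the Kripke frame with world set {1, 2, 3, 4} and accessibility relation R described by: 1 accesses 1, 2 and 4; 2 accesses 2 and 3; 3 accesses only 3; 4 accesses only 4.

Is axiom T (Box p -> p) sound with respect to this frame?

The schema T characterises exactly the reflexive frames.
Reflexive: yes — every world is R-related to itself.

Yes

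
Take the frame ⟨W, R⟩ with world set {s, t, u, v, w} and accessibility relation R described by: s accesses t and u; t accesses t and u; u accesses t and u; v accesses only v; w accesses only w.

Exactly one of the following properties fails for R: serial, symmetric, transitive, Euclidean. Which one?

symmetric

Serial: yes — every world has a successor (e.g. s R t).
Symmetric: no — s R t but not t R s.
Transitive: yes — every two-step R-path is closed by a direct edge.
Euclidean: yes — any two successors of a common world are R-related.
Only symmetric fails.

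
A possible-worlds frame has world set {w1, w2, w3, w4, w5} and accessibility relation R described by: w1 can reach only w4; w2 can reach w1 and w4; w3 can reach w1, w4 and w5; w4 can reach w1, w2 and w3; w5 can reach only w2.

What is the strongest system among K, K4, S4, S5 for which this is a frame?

Transitive (axiom 4): no — w1 R w4 and w4 R w2, but not w1 R w2.
Reflexive (axiom T): no — w1 is not related to itself.
Euclidean (axiom 5): no — w3 R w1 and w3 R w5, but not w1 R w5.
So F validates K; K4 would additionally require R to be transitive. The strongest is K.

K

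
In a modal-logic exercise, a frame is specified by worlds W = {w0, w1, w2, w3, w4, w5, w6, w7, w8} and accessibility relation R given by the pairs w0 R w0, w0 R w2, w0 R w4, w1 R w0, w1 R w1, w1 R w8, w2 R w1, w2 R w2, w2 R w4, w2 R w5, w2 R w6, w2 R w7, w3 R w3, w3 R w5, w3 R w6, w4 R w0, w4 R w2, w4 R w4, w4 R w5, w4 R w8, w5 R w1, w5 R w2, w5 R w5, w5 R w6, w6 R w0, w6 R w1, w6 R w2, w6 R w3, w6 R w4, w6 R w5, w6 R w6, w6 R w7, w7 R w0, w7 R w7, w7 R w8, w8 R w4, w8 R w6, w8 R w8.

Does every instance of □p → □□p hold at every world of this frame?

By correspondence theory, 4 is valid on a frame iff R is transitive.
Transitive: no — w0 R w2 and w2 R w1, but not w0 R w1.

No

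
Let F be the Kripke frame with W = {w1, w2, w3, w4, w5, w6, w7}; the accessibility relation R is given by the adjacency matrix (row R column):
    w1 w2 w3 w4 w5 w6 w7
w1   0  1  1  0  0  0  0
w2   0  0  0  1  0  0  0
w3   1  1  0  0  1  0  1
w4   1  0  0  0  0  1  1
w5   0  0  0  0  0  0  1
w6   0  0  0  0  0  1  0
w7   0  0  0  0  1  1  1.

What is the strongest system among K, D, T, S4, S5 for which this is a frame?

D

Serial (axiom D): yes — every world has a successor (e.g. w1 R w2).
Reflexive (axiom T): no — w1 is not related to itself.
Transitive (axiom 4): no — w1 R w2 and w2 R w4, but not w1 R w4.
Euclidean (axiom 5): no — w1 R w2 and w1 R w3, but not w2 R w3.
So F validates K, D; T would additionally require R to be reflexive. The strongest is D.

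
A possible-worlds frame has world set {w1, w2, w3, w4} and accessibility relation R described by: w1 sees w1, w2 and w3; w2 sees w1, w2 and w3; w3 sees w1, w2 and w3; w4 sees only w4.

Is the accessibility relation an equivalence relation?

Yes

Reflexive: yes — every world is R-related to itself.
Symmetric: yes — every pair in R has its reverse in R.
Transitive: yes — every two-step R-path is closed by a direct edge.
So R is an equivalence relation.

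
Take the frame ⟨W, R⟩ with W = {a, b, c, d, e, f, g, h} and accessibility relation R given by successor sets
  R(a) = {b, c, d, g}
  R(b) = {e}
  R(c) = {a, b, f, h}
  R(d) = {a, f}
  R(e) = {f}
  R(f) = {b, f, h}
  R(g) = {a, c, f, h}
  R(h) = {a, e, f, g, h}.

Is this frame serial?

Serial: yes — every world has a successor (e.g. a R b).

Yes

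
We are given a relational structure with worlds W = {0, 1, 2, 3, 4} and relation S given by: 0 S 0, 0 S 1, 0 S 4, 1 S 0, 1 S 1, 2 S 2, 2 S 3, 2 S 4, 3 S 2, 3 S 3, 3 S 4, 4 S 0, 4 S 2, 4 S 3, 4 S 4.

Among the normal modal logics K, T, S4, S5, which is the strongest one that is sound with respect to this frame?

Reflexive (axiom T): yes — every world is S-related to itself.
Transitive (axiom 4): no — 0 S 4 and 4 S 2, but not 0 S 2.
Euclidean (axiom 5): no — 0 S 1 and 0 S 4, but not 1 S 4.
So F validates K, T; S4 would additionally require S to be transitive. The strongest is T.

T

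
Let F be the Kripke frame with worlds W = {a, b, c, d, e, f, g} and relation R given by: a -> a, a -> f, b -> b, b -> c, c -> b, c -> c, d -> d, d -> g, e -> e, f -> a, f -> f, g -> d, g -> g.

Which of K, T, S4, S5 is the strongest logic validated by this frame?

Reflexive (axiom T): yes — every world is R-related to itself.
Transitive (axiom 4): yes — every two-step R-path is closed by a direct edge.
Euclidean (axiom 5): yes — any two successors of a common world are R-related.
So F validates K, T, S4, S5. The strongest is S5.

S5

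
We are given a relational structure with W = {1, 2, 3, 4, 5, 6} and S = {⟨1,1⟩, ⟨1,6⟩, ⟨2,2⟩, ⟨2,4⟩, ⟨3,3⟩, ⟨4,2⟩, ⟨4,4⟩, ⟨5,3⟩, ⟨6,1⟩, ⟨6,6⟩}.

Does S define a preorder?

Reflexive: no — 5 is not related to itself.
Transitive: yes — every two-step S-path is closed by a direct edge.
So S is not a preorder.

No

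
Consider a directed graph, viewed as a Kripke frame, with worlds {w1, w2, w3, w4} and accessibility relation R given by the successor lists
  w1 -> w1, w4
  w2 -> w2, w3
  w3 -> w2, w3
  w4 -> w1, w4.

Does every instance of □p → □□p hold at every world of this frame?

By correspondence theory, 4 is valid on a frame iff R is transitive.
Transitive: yes — every two-step R-path is closed by a direct edge.

Yes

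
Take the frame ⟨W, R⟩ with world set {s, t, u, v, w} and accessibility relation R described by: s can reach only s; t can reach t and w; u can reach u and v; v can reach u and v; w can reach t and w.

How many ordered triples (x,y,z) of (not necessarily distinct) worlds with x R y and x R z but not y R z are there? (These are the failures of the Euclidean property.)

0

R is Euclidean; there are no such tuples.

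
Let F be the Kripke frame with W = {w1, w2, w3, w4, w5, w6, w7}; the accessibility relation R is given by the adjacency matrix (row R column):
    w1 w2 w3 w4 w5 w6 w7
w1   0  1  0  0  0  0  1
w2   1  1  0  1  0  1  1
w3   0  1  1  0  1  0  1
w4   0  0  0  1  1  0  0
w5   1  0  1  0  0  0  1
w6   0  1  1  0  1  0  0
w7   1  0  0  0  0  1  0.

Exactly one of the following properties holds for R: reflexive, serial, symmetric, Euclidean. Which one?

Reflexive: no — w1 is not related to itself.
Serial: yes — every world has a successor (e.g. w1 R w2).
Symmetric: no — w2 R w4 but not w4 R w2.
Euclidean: no — w1 R w7 and w1 R w2, but not w7 R w2.
Only serial holds.

serial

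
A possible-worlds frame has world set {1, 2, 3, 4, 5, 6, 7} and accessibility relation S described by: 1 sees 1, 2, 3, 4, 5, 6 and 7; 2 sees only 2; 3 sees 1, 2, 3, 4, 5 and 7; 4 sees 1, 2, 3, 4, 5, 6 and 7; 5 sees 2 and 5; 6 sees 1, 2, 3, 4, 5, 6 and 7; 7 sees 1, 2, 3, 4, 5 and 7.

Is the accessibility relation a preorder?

Reflexive: yes — every world is S-related to itself.
Transitive: no — 3 S 1 and 1 S 6, but not 3 S 6.
So S is not a preorder.

No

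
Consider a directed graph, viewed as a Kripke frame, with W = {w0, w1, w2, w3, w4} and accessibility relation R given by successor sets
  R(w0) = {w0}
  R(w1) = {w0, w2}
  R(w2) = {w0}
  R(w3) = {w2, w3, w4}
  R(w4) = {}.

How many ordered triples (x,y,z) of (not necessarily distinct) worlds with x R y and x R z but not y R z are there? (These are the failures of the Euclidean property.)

Enumerating: (w1,w0,w2), (w1,w2,w2), (w3,w2,w2), (w3,w2,w3), (w3,w2,w4), (w3,w4,w2), (w3,w4,w3), (w3,w4,w4).

8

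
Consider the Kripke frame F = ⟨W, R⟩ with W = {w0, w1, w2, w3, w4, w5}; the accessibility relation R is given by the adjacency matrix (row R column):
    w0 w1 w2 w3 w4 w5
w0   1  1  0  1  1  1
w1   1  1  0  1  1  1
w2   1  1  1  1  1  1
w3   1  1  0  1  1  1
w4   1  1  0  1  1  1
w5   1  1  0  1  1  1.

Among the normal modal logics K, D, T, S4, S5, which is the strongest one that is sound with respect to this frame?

S4

Serial (axiom D): yes — every world has a successor (e.g. w0 R w0).
Reflexive (axiom T): yes — every world is R-related to itself.
Transitive (axiom 4): yes — every two-step R-path is closed by a direct edge.
Euclidean (axiom 5): no — w2 R w0 and w2 R w2, but not w0 R w2.
So F validates K, D, T, S4; S5 would additionally require R to be Euclidean. The strongest is S4.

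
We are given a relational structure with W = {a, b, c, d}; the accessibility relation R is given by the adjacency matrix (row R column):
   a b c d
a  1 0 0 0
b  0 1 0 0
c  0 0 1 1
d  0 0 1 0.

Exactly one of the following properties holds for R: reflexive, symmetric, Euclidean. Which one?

symmetric

Reflexive: no — d is not related to itself.
Symmetric: yes — every pair in R has its reverse in R.
Euclidean: no — c R d and c R d, but not d R d.
Only symmetric holds.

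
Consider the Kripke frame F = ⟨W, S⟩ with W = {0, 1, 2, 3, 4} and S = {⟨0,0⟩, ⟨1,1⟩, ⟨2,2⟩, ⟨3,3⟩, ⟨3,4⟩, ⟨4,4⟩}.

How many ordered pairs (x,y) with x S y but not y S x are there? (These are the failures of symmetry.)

Enumerating: (3,4).

1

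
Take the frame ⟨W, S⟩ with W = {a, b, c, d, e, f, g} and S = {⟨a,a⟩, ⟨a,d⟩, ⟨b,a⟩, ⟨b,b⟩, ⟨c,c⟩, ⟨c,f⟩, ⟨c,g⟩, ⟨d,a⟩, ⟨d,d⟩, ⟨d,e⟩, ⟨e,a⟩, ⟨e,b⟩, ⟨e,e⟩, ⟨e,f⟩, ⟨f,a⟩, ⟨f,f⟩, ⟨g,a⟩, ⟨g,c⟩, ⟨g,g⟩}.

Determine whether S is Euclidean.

No

Euclidean: no — c S f and c S g, but not f S g.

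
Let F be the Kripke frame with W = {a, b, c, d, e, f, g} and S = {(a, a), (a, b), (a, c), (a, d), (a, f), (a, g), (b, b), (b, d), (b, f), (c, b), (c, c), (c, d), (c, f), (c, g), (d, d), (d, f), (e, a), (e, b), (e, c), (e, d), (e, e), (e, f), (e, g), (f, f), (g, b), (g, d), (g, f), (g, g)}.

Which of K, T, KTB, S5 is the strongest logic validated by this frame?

Reflexive (axiom T): yes — every world is S-related to itself.
Symmetric (axiom B): no — a S b but not b S a.
Euclidean (axiom 5): no — a S b and a S c, but not b S c.
So F validates K, T; KTB would additionally require S to be symmetric. The strongest is T.

T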